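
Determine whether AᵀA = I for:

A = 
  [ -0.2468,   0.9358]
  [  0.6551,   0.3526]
No

AᵀA = 
  [  0.4901,   0]
  [  0,   1]
≠ I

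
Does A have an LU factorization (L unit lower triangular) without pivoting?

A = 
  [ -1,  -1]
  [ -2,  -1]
Yes.
A[1,1] = -1 ≠ 0, so Gaussian elimination proceeds without a row swap: multiplier ℓ₂₁ = (-2)/(-1) = 2, and U[2,2] = -1 - (2)(-1) = 1.
L = 
  [  1,   0]
  [  2,   1]
U = 
  [ -1,  -1]
  [  0,   1]
Check row 2 of LU: [(2)(-1), (2)(-1) + 1] = [-2, -1] = row 2 of A ✓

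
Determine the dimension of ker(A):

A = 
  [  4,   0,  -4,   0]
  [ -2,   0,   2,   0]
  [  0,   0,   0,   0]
nullity(A) = 3

Row reduce:
R2 → R2 + (1/2)·R1
REF = 
  [  4,   0,  -4,   0]
  [  0,   0,   0,   0]
  [  0,   0,   0,   0]
Pivot columns: 1 → 1 pivot.
rank(A) = 1, so nullity(A) = 4 - 1 = 3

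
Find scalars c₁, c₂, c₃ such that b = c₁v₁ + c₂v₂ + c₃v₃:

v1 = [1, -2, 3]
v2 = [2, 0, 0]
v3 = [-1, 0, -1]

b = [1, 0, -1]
c1 = 0, c2 = 1, c3 = 1

b = 0·v1 + 1·v2 + 1·v3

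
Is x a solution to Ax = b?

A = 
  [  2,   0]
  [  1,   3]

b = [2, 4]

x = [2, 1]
No

Ax = [4, 5] ≠ b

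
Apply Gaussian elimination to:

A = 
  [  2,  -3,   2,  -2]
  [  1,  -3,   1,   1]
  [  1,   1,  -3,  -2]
Row operations:
R2 → R2 - (1/2)·R1
R3 → R3 - (1/2)·R1
R3 → R3 + (5/3)·R2

Resulting echelon form:
REF = 
  [   2,   -3,    2,   -2]
  [   0, -3/2,    0,    2]
  [   0,    0,   -4,  7/3]

Rank = 3 (number of non-zero pivot rows).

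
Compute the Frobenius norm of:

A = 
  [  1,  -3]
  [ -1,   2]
||A||_F = 3.873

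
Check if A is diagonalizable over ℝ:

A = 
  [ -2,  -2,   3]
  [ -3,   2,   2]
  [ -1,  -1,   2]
Yes

Characteristic polynomial: det(λI - A) = λ³ - 2λ² - 5λ + 5
By the rational root theorem any rational root is an integer dividing 5; none of those is a root, so p(λ) has no rational roots and hence (being an irreducible cubic) no repeated roots.
Discriminant of the cubic: Δ = 985
Δ > 0 ⇒ three distinct real eigenvalues: λ ≈ -1.931, 0.837, 3.094
Three distinct real eigenvalues, so A has 3 independent eigenvectors.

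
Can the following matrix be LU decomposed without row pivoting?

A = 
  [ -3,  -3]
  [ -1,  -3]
Yes.
A[1,1] = -3 ≠ 0, so Gaussian elimination proceeds without a row swap: multiplier ℓ₂₁ = (-1)/(-3) = 1/3, and U[2,2] = -3 - (1/3)(-3) = -2.
L = 
  [  1,   0]
  [1/3,   1]
U = 
  [ -3,  -3]
  [  0,  -2]
Check row 2 of LU: [(1/3)(-3), (1/3)(-3) + (-2)] = [-1, -3] = row 2 of A ✓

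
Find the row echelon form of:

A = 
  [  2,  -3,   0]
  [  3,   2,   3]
Row operations:
R2 → R2 - (3/2)·R1

Resulting echelon form:
REF = 
  [   2,   -3,    0]
  [   0, 13/2,    3]

Rank = 2 (number of non-zero pivot rows).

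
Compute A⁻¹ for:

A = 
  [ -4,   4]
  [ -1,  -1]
det(A) = (-4)(-1) - (4)(-1) = 8
For a 2×2 matrix, A⁻¹ = (1/det(A)) · [[d, -b], [-c, a]]
    = (1/8) · [[-1, -4], [1, -4]]

A⁻¹ = 
  [-1/8, -1/2]
  [ 1/8, -1/2]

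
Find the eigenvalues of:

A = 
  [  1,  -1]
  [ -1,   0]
λ = (1 + √5)/2, (1 - √5)/2  (≈ 1.618, -0.618)

tr(A) = 1, det(A) = -1
Characteristic polynomial: λ² - tr(A)λ + det(A) = λ² - λ - 1
λ² - λ - 1 = 0  ⇒  λ = (1 ± √((-1)² - 4·(-1)))/2 = (1 ± √(5))/2
  = (1 + √5)/2,  (1 - √5)/2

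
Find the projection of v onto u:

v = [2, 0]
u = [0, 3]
v·u = (2)(0) + (0)(3) = 0
u·u = (0)² + (3)² = 9
proj_u(v) = (v·u / u·u) × u = (0/9) × u = (0) × u

proj_u(v) = [0, 0]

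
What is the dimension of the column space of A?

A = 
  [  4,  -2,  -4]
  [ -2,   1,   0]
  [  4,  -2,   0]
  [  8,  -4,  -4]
dim(Col(A)) = 2

Row reduce:
R2 → R2 + (1/2)·R1
R3 → R3 - (1)·R1
R4 → R4 - (2)·R1
R3 → R3 + (2)·R2
R4 → R4 + (2)·R2
REF = 
  [  4,  -2,  -4]
  [  0,   0,  -2]
  [  0,   0,   0]
  [  0,   0,   0]
Pivot columns: 1, 3 → 2 pivots.
dim(Col(A)) = number of pivot columns = 2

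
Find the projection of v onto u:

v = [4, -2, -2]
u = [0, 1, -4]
v·u = (4)(0) + (-2)(1) + (-2)(-4) = 6
u·u = (0)² + (1)² + (-4)² = 17
proj_u(v) = (v·u / u·u) × u = (6/17) × u

proj_u(v) = [0, 6/17, -24/17]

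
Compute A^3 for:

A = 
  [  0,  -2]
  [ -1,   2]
A^3 = 
  [  4, -12]
  [ -6,  16]

A² = A·A:
A²[1,1] = (0)(0) + (-2)(-1) = 2
A²[1,2] = (0)(-2) + (-2)(2) = -4
A²[2,1] = (-1)(0) + (2)(-1) = -2
A²[2,2] = (-1)(-2) + (2)(2) = 6
A² = 
  [  2,  -4]
  [ -2,   6]

A^3 = A^2·A:
A^3[1,1] = (2)(0) + (-4)(-1) = 4
A^3[1,2] = (2)(-2) + (-4)(2) = -12
A^3[2,1] = (-2)(0) + (6)(-1) = -6
A^3[2,2] = (-2)(-2) + (6)(2) = 16
A^3 = 
  [  4, -12]
  [ -6,  16]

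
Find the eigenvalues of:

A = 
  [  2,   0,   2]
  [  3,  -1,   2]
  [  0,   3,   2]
Characteristic polynomial: det(λI - A) = λ³ - 3λ² - 6λ - 2
Testing integer divisors of the constant term: p(-1) = 0, so (λ + 1) is a factor:
p(λ) = (λ + 1)(λ² - 4λ - 2)
λ² - 4λ - 2 = 0  ⇒  λ = (4 ± √((-4)² - 4·(-2)))/2 = (4 ± √(24))/2
  = 2 + √6,  2 - √6

λ = -1, 2 + √6, 2 - √6  (≈ -1, 4.449, -0.4495)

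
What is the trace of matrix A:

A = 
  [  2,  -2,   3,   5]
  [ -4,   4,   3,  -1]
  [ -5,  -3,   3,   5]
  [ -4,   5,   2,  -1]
8

tr(A) = 2 + 4 + 3 + -1 = 8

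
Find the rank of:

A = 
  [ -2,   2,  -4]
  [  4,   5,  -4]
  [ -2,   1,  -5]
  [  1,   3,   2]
rank(A) = 3

Row reduce:
R2 → R2 + (2)·R1
R3 → R3 - (1)·R1
R4 → R4 + (1/2)·R1
R3 → R3 + (1/9)·R2
R4 → R4 - (4/9)·R2
R4 → R4 + (16/7)·R3
REF = 
  [  -2,    2,   -4]
  [   0,    9,  -12]
  [   0,    0, -7/3]
  [   0,    0,    0]
Pivot columns: 1, 2, 3 → 3 pivots.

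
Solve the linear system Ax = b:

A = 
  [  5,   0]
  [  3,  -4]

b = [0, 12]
x = [0, -3]

Row reduce the augmented matrix [A|b]:
R2 → R2 - (3/5)·R1
REF = 
  [  5,   0,   0]
  [  0,  -4,  12]

Back-substitution:
x₂ = 12 / (-4) = -3
x₁ = (0 - (0)(-3)) / 5 = 0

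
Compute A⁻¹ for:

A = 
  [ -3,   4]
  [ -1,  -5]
det(A) = (-3)(-5) - (4)(-1) = 19
For a 2×2 matrix, A⁻¹ = (1/det(A)) · [[d, -b], [-c, a]]
    = (1/19) · [[-5, -4], [1, -3]]

A⁻¹ = 
  [-5/19, -4/19]
  [ 1/19, -3/19]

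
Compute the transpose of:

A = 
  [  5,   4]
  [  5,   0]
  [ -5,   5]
Aᵀ = 
  [  5,   5,  -5]
  [  4,   0,   5]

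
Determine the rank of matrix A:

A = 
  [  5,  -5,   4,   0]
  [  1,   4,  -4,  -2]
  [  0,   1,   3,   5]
Row reduce:
R2 → R2 - (1/5)·R1
R3 → R3 - (1/5)·R2
REF = 
  [    5,    -5,     4,     0]
  [    0,     5, -24/5,    -2]
  [    0,     0, 99/25,  27/5]
Pivot columns: 1, 2, 3 → 3 pivots.

rank(A) = 3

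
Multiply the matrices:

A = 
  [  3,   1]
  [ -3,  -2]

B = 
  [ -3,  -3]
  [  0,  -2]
A is 2×2 and B is 2×2, so AB is 2×2. Each entry is (row of A)·(column of B):
AB[1,1] = (3)(-3) + (1)(0) = -9
AB[1,2] = (3)(-3) + (1)(-2) = -11
AB[2,1] = (-3)(-3) + (-2)(0) = 9
AB[2,2] = (-3)(-3) + (-2)(-2) = 13

AB = 
  [ -9, -11]
  [  9,  13]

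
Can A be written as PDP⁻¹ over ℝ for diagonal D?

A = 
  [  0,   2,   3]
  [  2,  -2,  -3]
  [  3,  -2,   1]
Yes

Characteristic polynomial: det(λI - A) = λ³ + λ² - 21λ + 16
By the rational root theorem any rational root is an integer dividing 16; none of those is a root, so p(λ) has no rational roots and hence (being an irreducible cubic) no repeated roots.
Discriminant of the cubic: Δ = 24461
Δ > 0 ⇒ three distinct real eigenvalues: λ ≈ -5.42, 0.8202, 3.599
Three distinct real eigenvalues, so A has 3 independent eigenvectors.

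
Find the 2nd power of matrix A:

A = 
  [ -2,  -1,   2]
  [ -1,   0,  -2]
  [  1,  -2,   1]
A² = A·A:
A²[1,1] = (-2)(-2) + (-1)(-1) + (2)(1) = 7
A²[1,2] = (-2)(-1) + (-1)(0) + (2)(-2) = -2
A²[1,3] = (-2)(2) + (-1)(-2) + (2)(1) = 0
A²[2,1] = (-1)(-2) + (0)(-1) + (-2)(1) = 0
A²[2,2] = (-1)(-1) + (0)(0) + (-2)(-2) = 5
A²[2,3] = (-1)(2) + (0)(-2) + (-2)(1) = -4
A²[3,1] = (1)(-2) + (-2)(-1) + (1)(1) = 1
A²[3,2] = (1)(-1) + (-2)(0) + (1)(-2) = -3
A²[3,3] = (1)(2) + (-2)(-2) + (1)(1) = 7
A² = 
  [  7,  -2,   0]
  [  0,   5,  -4]
  [  1,  -3,   7]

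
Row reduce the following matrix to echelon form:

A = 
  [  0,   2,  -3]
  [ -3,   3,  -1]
Row operations:
Swap R1 ↔ R2

Resulting echelon form:
REF = 
  [ -3,   3,  -1]
  [  0,   2,  -3]

Rank = 2 (number of non-zero pivot rows).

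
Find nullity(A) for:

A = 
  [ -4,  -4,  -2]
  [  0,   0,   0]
nullity(A) = 2

Row reduce:
(no row operations needed)
REF = 
  [ -4,  -4,  -2]
  [  0,   0,   0]
Pivot columns: 1 → 1 pivot.
rank(A) = 1, so nullity(A) = 3 - 1 = 2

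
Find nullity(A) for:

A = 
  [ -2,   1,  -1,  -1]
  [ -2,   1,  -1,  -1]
nullity(A) = 3

Row reduce:
R2 → R2 - (1)·R1
REF = 
  [ -2,   1,  -1,  -1]
  [  0,   0,   0,   0]
Pivot columns: 1 → 1 pivot.
rank(A) = 1, so nullity(A) = 4 - 1 = 3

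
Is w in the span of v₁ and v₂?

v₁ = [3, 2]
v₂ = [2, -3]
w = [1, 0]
Yes

Form the augmented matrix and row-reduce:
[v₁|v₂|w] = 
  [  3,   2,   1]
  [  2,  -3,   0]
R2 → R2 - (2/3)·R1
REF = 
  [    3,     2,     1]
  [    0, -13/3,  -2/3]

No row of the form [0 0 | nonzero], so the system is consistent. Back-substitution gives c₁ = 3/13, c₂ = 2/13: w = (3/13)·v₁ + (2/13)·v₂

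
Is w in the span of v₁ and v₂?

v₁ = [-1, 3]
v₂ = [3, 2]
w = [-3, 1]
Yes

Form the augmented matrix and row-reduce:
[v₁|v₂|w] = 
  [ -1,   3,  -3]
  [  3,   2,   1]
R2 → R2 + (3)·R1
REF = 
  [ -1,   3,  -3]
  [  0,  11,  -8]

No row of the form [0 0 | nonzero], so the system is consistent. Back-substitution gives c₁ = 9/11, c₂ = -8/11: w = (9/11)·v₁ + (-8/11)·v₂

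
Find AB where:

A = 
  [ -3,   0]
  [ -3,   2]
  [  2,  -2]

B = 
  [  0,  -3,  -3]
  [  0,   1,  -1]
A is 3×2 and B is 2×3, so AB is 3×3. Each entry is (row of A)·(column of B):
AB[1,1] = (-3)(0) + (0)(0) = 0
AB[1,2] = (-3)(-3) + (0)(1) = 9
AB[1,3] = (-3)(-3) + (0)(-1) = 9
AB[2,1] = (-3)(0) + (2)(0) = 0
AB[2,2] = (-3)(-3) + (2)(1) = 11
AB[2,3] = (-3)(-3) + (2)(-1) = 7
AB[3,1] = (2)(0) + (-2)(0) = 0
AB[3,2] = (2)(-3) + (-2)(1) = -8
AB[3,3] = (2)(-3) + (-2)(-1) = -4

AB = 
  [  0,   9,   9]
  [  0,  11,   7]
  [  0,  -8,  -4]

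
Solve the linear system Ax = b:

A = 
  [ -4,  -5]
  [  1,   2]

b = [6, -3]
Row reduce the augmented matrix [A|b]:
R2 → R2 + (1/4)·R1
REF = 
  [  -4,   -5,    6]
  [   0,  3/4, -3/2]

Back-substitution:
x₂ = (-3/2) / (3/4) = -2
x₁ = (6 - (-5)(-2)) / (-4) = 1

x = [1, -2]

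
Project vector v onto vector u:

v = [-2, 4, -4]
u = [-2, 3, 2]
proj_u(v) = [-16/17, 24/17, 16/17]

v·u = (-2)(-2) + (4)(3) + (-4)(2) = 8
u·u = (-2)² + (3)² + (2)² = 17
proj_u(v) = (v·u / u·u) × u = (8/17) × u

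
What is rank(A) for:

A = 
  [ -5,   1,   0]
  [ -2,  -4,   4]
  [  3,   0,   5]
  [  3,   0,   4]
rank(A) = 3

Row reduce:
R2 → R2 - (2/5)·R1
R3 → R3 + (3/5)·R1
R4 → R4 + (3/5)·R1
R3 → R3 + (3/22)·R2
R4 → R4 + (3/22)·R2
R4 → R4 - (50/61)·R3
REF = 
  [   -5,     1,     0]
  [    0, -22/5,     4]
  [    0,     0, 61/11]
  [    0,     0,     0]
Pivot columns: 1, 2, 3 → 3 pivots.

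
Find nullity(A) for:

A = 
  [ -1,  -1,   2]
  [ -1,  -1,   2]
nullity(A) = 2

Row reduce:
R2 → R2 - (1)·R1
REF = 
  [ -1,  -1,   2]
  [  0,   0,   0]
Pivot columns: 1 → 1 pivot.
rank(A) = 1, so nullity(A) = 3 - 1 = 2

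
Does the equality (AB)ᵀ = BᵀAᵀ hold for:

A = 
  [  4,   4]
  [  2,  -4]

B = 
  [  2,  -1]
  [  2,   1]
Yes

(AB)ᵀ = 
  [ 16,  -4]
  [  0,  -6]

BᵀAᵀ = 
  [ 16,  -4]
  [  0,  -6]

Both sides are equal — this is the standard identity (AB)ᵀ = BᵀAᵀ, which holds for all A, B.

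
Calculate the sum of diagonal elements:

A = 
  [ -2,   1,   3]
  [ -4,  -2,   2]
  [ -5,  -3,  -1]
-5

tr(A) = -2 + -2 + -1 = -5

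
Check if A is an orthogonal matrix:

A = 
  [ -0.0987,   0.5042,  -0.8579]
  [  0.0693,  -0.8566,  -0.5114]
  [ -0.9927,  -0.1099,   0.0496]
Yes

AᵀA = 
  [  1,   0,   0]
  [  0,   1.0001,   0.0001]
  [  0,   0.0001,   1]
≈ I (equal to I up to the 4-dp rounding of the entries)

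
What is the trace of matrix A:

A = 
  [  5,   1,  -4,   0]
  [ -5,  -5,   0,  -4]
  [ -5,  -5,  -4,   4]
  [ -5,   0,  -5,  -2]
-6

tr(A) = 5 + -5 + -4 + -2 = -6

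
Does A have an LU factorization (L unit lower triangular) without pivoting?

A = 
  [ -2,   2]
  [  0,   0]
Yes.
A[1,1] = -2 ≠ 0, so Gaussian elimination proceeds without a row swap: multiplier ℓ₂₁ = (0)/(-2) = 0, and U[2,2] = 0 - (0)(2) = 0.
L = 
  [  1,   0]
  [  0,   1]
U = 
  [ -2,   2]
  [  0,   0]
Check row 2 of LU: [(0)(-2), (0)(2) + 0] = [0, 0] = row 2 of A ✓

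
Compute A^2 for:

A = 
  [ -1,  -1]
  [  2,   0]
A² = A·A:
A²[1,1] = (-1)(-1) + (-1)(2) = -1
A²[1,2] = (-1)(-1) + (-1)(0) = 1
A²[2,1] = (2)(-1) + (0)(2) = -2
A²[2,2] = (2)(-1) + (0)(0) = -2
A² = 
  [ -1,   1]
  [ -2,  -2]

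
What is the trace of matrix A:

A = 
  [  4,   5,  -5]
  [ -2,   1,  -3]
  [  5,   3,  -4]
1

tr(A) = 4 + 1 + -4 = 1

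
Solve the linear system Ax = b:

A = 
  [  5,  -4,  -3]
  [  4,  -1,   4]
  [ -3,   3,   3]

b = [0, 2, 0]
x = [-1, -2, 1]

Row reduce the augmented matrix [A|b]:
R2 → R2 - (4/5)·R1
R3 → R3 + (3/5)·R1
R3 → R3 - (3/11)·R2
REF = 
  [    5,    -4,    -3,     0]
  [    0,  11/5,  32/5,     2]
  [    0,     0, -6/11, -6/11]

Back-substitution:
x₃ = (-6/11) / (-6/11) = 1
x₂ = (2 - (32/5)(1)) / (11/5) = -2
x₁ = (0 - (-4)(-2) - (-3)(1)) / 5 = -1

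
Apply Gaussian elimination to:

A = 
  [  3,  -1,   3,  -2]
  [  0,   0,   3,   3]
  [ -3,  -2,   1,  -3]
Row operations:
R3 → R3 + (1)·R1
Swap R2 ↔ R3

Resulting echelon form:
REF = 
  [  3,  -1,   3,  -2]
  [  0,  -3,   4,  -5]
  [  0,   0,   3,   3]

Rank = 3 (number of non-zero pivot rows).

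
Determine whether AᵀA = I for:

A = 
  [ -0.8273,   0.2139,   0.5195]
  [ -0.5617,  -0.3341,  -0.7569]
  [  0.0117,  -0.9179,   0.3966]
Yes

AᵀA = 
  [  1.0001,   0,   0]
  [  0,   0.9999,   0]
  [  0,   0,   1.0001]
≈ I (equal to I up to the 4-dp rounding of the entries)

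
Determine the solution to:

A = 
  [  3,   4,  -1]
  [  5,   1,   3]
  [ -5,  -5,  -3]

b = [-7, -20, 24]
Row reduce the augmented matrix [A|b]:
R2 → R2 - (5/3)·R1
R3 → R3 + (5/3)·R1
R3 → R3 + (5/17)·R2
REF = 
  [     3,      4,     -1,     -7]
  [     0,  -17/3,   14/3,  -25/3]
  [     0,      0, -56/17, 168/17]

Back-substitution:
x₃ = (168/17) / (-56/17) = -3
x₂ = (-25/3 - (14/3)(-3)) / (-17/3) = -1
x₁ = (-7 - (4)(-1) - (-1)(-3)) / 3 = -2

x = [-2, -1, -3]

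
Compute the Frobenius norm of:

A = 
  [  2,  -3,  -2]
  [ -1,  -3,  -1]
||A||_F = 5.292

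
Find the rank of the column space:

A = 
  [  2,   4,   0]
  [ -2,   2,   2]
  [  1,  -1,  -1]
dim(Col(A)) = 2

Row reduce:
R2 → R2 + (1)·R1
R3 → R3 - (1/2)·R1
R3 → R3 + (1/2)·R2
REF = 
  [  2,   4,   0]
  [  0,   6,   2]
  [  0,   0,   0]
Pivot columns: 1, 2 → 2 pivots.
dim(Col(A)) = number of pivot columns = 2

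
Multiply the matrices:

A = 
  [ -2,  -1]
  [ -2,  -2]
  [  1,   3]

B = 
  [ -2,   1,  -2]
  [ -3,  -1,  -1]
AB = 
  [  7,  -1,   5]
  [ 10,   0,   6]
  [-11,  -2,  -5]

A is 3×2 and B is 2×3, so AB is 3×3. Each entry is (row of A)·(column of B):
AB[1,1] = (-2)(-2) + (-1)(-3) = 7
AB[1,2] = (-2)(1) + (-1)(-1) = -1
AB[1,3] = (-2)(-2) + (-1)(-1) = 5
AB[2,1] = (-2)(-2) + (-2)(-3) = 10
AB[2,2] = (-2)(1) + (-2)(-1) = 0
AB[2,3] = (-2)(-2) + (-2)(-1) = 6
AB[3,1] = (1)(-2) + (3)(-3) = -11
AB[3,2] = (1)(1) + (3)(-1) = -2
AB[3,3] = (1)(-2) + (3)(-1) = -5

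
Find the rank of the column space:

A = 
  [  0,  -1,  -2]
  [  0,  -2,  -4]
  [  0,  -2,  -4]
Row reduce:
R2 → R2 - (2)·R1
R3 → R3 - (2)·R1
REF = 
  [  0,  -1,  -2]
  [  0,   0,   0]
  [  0,   0,   0]
Pivot columns: 2 → 1 pivot.
dim(Col(A)) = number of pivot columns = 1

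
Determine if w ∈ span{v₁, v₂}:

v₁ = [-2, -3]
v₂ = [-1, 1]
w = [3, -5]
Yes

Form the augmented matrix and row-reduce:
[v₁|v₂|w] = 
  [ -2,  -1,   3]
  [ -3,   1,  -5]
R2 → R2 - (3/2)·R1
REF = 
  [   -2,    -1,     3]
  [    0,   5/2, -19/2]

No row of the form [0 0 | nonzero], so the system is consistent. Back-substitution gives c₁ = 2/5, c₂ = -19/5: w = (2/5)·v₁ + (-19/5)·v₂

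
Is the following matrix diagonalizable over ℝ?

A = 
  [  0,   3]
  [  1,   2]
Yes

tr(A) = 2, det(A) = -3
Characteristic polynomial: λ² - tr(A)λ + det(A) = λ² - 2λ - 3
λ² - 2λ - 3 = (λ + 1)(λ - 3)
Eigenvalues: 3, -1
λ=-1: alg. mult. = 1, geom. mult. = 2 - rank(A - (-1)I) = 2 - 1 = 1
λ=3: alg. mult. = 1, geom. mult. = 2 - rank(A - (3)I) = 2 - 1 = 1
Sum of geometric multiplicities equals n, so A has n independent eigenvectors.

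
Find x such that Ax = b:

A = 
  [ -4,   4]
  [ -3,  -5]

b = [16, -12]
x = [-1, 3]

Row reduce the augmented matrix [A|b]:
R2 → R2 - (3/4)·R1
REF = 
  [ -4,   4,  16]
  [  0,  -8, -24]

Back-substitution:
x₂ = (-24) / (-8) = 3
x₁ = (16 - (4)(3)) / (-4) = -1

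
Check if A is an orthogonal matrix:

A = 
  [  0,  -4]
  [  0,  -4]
No

AᵀA = 
  [  0,   0]
  [  0,  32]
≠ I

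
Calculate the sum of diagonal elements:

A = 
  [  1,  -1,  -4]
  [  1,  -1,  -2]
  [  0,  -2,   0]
0

tr(A) = 1 + -1 + 0 = 0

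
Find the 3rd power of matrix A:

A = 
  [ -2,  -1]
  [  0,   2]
A^3 = 
  [ -8,  -4]
  [  0,   8]

A² = A·A:
A²[1,1] = (-2)(-2) + (-1)(0) = 4
A²[1,2] = (-2)(-1) + (-1)(2) = 0
A²[2,1] = (0)(-2) + (2)(0) = 0
A²[2,2] = (0)(-1) + (2)(2) = 4
A² = 
  [  4,   0]
  [  0,   4]

A^3 = A^2·A:
A^3[1,1] = (4)(-2) + (0)(0) = -8
A^3[1,2] = (4)(-1) + (0)(2) = -4
A^3[2,1] = (0)(-2) + (4)(0) = 0
A^3[2,2] = (0)(-1) + (4)(2) = 8
A^3 = 
  [ -8,  -4]
  [  0,   8]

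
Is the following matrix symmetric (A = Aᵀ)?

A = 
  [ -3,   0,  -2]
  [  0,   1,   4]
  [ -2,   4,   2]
Yes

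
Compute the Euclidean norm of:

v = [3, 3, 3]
5.196

||v||₂ = √((3)² + (3)² + (3)²) = √27 = 5.196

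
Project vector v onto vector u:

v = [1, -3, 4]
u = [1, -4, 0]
proj_u(v) = [13/17, -52/17, 0]

v·u = (1)(1) + (-3)(-4) + (4)(0) = 13
u·u = (1)² + (-4)² + (0)² = 17
proj_u(v) = (v·u / u·u) × u = (13/17) × u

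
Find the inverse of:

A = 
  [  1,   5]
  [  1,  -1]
det(A) = (1)(-1) - (5)(1) = -6
For a 2×2 matrix, A⁻¹ = (1/det(A)) · [[d, -b], [-c, a]]
    = (-1/6) · [[-1, -5], [-1, 1]]

A⁻¹ = 
  [ 1/6,  5/6]
  [ 1/6, -1/6]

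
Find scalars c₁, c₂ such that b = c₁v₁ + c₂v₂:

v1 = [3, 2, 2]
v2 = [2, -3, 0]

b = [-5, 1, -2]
c1 = -1, c2 = -1

b = -1·v1 + -1·v2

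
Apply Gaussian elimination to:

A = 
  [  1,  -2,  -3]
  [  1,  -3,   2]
Row operations:
R2 → R2 - (1)·R1

Resulting echelon form:
REF = 
  [  1,  -2,  -3]
  [  0,  -1,   5]

Rank = 2 (number of non-zero pivot rows).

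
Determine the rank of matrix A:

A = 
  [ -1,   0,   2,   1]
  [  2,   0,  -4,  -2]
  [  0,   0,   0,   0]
rank(A) = 1

Row reduce:
R2 → R2 + (2)·R1
REF = 
  [ -1,   0,   2,   1]
  [  0,   0,   0,   0]
  [  0,   0,   0,   0]
Pivot columns: 1 → 1 pivot.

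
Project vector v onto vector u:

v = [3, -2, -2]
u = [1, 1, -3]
proj_u(v) = [7/11, 7/11, -21/11]

v·u = (3)(1) + (-2)(1) + (-2)(-3) = 7
u·u = (1)² + (1)² + (-3)² = 11
proj_u(v) = (v·u / u·u) × u = (7/11) × u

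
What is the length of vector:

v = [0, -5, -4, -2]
6.708

||v||₂ = √((0)² + (-5)² + (-4)² + (-2)²) = √45 = 6.708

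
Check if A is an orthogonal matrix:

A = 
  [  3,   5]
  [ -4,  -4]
No

AᵀA = 
  [ 25,  31]
  [ 31,  41]
≠ I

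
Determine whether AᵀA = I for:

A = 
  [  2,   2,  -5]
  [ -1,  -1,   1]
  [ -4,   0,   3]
No

AᵀA = 
  [ 21,   5, -23]
  [  5,   5, -11]
  [-23, -11,  35]
≠ I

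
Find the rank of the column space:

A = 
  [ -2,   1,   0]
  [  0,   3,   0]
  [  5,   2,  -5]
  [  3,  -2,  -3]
dim(Col(A)) = 3

Row reduce:
R3 → R3 + (5/2)·R1
R4 → R4 + (3/2)·R1
R3 → R3 - (3/2)·R2
R4 → R4 + (1/6)·R2
R4 → R4 - (3/5)·R3
REF = 
  [ -2,   1,   0]
  [  0,   3,   0]
  [  0,   0,  -5]
  [  0,   0,   0]
Pivot columns: 1, 2, 3 → 3 pivots.
dim(Col(A)) = number of pivot columns = 3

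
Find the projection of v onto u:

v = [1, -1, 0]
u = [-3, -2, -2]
v·u = (1)(-3) + (-1)(-2) + (0)(-2) = -1
u·u = (-3)² + (-2)² + (-2)² = 17
proj_u(v) = (v·u / u·u) × u = (-1/17) × u

proj_u(v) = [3/17, 2/17, 2/17]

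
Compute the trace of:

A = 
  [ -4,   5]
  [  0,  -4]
-8

tr(A) = -4 + -4 = -8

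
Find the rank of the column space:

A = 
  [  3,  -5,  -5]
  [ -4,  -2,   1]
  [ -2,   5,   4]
dim(Col(A)) = 3

Row reduce:
R2 → R2 + (4/3)·R1
R3 → R3 + (2/3)·R1
R3 → R3 + (5/26)·R2
REF = 
  [     3,     -5,     -5]
  [     0,  -26/3,  -17/3]
  [     0,      0, -11/26]
Pivot columns: 1, 2, 3 → 3 pivots.
dim(Col(A)) = number of pivot columns = 3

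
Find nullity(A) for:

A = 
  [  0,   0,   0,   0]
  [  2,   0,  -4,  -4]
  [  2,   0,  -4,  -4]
nullity(A) = 3

Row reduce:
Swap R1 ↔ R2
R3 → R3 - (1)·R1
REF = 
  [  2,   0,  -4,  -4]
  [  0,   0,   0,   0]
  [  0,   0,   0,   0]
Pivot columns: 1 → 1 pivot.
rank(A) = 1, so nullity(A) = 4 - 1 = 3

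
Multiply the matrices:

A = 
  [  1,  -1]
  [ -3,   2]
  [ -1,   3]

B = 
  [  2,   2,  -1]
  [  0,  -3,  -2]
AB = 
  [  2,   5,   1]
  [ -6, -12,  -1]
  [ -2, -11,  -5]

A is 3×2 and B is 2×3, so AB is 3×3. Each entry is (row of A)·(column of B):
AB[1,1] = (1)(2) + (-1)(0) = 2
AB[1,2] = (1)(2) + (-1)(-3) = 5
AB[1,3] = (1)(-1) + (-1)(-2) = 1
AB[2,1] = (-3)(2) + (2)(0) = -6
AB[2,2] = (-3)(2) + (2)(-3) = -12
AB[2,3] = (-3)(-1) + (2)(-2) = -1
AB[3,1] = (-1)(2) + (3)(0) = -2
AB[3,2] = (-1)(2) + (3)(-3) = -11
AB[3,3] = (-1)(-1) + (3)(-2) = -5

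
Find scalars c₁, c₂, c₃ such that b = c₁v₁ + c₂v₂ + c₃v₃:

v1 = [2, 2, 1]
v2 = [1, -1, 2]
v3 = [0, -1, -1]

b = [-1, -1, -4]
c1 = 0, c2 = -1, c3 = 2

b = 0·v1 + -1·v2 + 2·v3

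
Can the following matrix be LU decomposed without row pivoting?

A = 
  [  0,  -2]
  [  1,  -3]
No.
A[1,1] = 0 but A[2,1] = 1 ≠ 0. Any LU with L unit lower triangular has (LU)[1,1] = U[1,1] and (LU)[2,1] = L[2,1]·U[1,1]; matching A forces U[1,1] = 0, which then forces (LU)[2,1] = 0 ≠ 1. A row swap (pivoting) is required.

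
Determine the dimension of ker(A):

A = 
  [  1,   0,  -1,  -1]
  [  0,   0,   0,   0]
nullity(A) = 3

Row reduce:
(no row operations needed)
REF = 
  [  1,   0,  -1,  -1]
  [  0,   0,   0,   0]
Pivot columns: 1 → 1 pivot.
rank(A) = 1, so nullity(A) = 4 - 1 = 3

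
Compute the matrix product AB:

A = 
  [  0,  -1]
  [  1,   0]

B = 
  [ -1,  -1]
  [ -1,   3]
AB = 
  [  1,  -3]
  [ -1,  -1]

A is 2×2 and B is 2×2, so AB is 2×2. Each entry is (row of A)·(column of B):
AB[1,1] = (0)(-1) + (-1)(-1) = 1
AB[1,2] = (0)(-1) + (-1)(3) = -3
AB[2,1] = (1)(-1) + (0)(-1) = -1
AB[2,2] = (1)(-1) + (0)(3) = -1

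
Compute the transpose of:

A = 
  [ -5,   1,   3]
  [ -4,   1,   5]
Aᵀ = 
  [ -5,  -4]
  [  1,   1]
  [  3,   5]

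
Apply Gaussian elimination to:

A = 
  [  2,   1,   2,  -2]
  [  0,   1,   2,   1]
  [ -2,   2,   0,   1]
Row operations:
R3 → R3 + (1)·R1
R3 → R3 - (3)·R2

Resulting echelon form:
REF = 
  [  2,   1,   2,  -2]
  [  0,   1,   2,   1]
  [  0,   0,  -4,  -4]

Rank = 3 (number of non-zero pivot rows).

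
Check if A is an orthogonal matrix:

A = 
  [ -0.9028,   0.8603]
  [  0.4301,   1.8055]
No

AᵀA = 
  [  1,  -0.0001]
  [ -0.0001,   3.9999]
≠ I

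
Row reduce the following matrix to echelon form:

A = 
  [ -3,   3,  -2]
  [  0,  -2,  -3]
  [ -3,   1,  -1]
Row operations:
R3 → R3 - (1)·R1
R3 → R3 - (1)·R2

Resulting echelon form:
REF = 
  [ -3,   3,  -2]
  [  0,  -2,  -3]
  [  0,   0,   4]

Rank = 3 (number of non-zero pivot rows).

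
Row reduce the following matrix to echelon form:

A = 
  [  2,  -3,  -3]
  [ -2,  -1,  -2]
Row operations:
R2 → R2 + (1)·R1

Resulting echelon form:
REF = 
  [  2,  -3,  -3]
  [  0,  -4,  -5]

Rank = 2 (number of non-zero pivot rows).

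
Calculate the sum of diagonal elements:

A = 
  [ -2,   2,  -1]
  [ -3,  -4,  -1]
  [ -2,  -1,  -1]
-7

tr(A) = -2 + -4 + -1 = -7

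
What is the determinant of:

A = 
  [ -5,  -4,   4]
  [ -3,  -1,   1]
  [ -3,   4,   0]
-28

Cofactor expansion along row 1:
det(A) = (-5)·((-1)(0) - (1)(4)) - (-4)·((-3)(0) - (1)(-3)) + (4)·((-3)(4) - (-1)(-3))
  = (-5)(-4) - (-4)(3) + (4)(-15)
  = -28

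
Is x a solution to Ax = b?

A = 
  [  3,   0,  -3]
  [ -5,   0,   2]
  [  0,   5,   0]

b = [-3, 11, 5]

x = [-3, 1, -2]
Yes

Ax = [-3, 11, 5] = b ✓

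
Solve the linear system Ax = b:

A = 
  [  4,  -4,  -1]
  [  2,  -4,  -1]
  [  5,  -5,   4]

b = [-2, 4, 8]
x = [-3, -3, 2]

Row reduce the augmented matrix [A|b]:
R2 → R2 - (1/2)·R1
R3 → R3 - (5/4)·R1
REF = 
  [   4,   -4,   -1,   -2]
  [   0,   -2, -1/2,    5]
  [   0,    0, 21/4, 21/2]

Back-substitution:
x₃ = (21/2) / (21/4) = 2
x₂ = (5 - (-1/2)(2)) / (-2) = -3
x₁ = (-2 - (-4)(-3) - (-1)(2)) / 4 = -3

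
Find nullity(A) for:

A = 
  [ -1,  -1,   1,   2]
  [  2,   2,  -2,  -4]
nullity(A) = 3

Row reduce:
R2 → R2 + (2)·R1
REF = 
  [ -1,  -1,   1,   2]
  [  0,   0,   0,   0]
Pivot columns: 1 → 1 pivot.
rank(A) = 1, so nullity(A) = 4 - 1 = 3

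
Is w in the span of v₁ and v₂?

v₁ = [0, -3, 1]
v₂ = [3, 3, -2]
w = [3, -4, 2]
No

Form the augmented matrix and row-reduce:
[v₁|v₂|w] = 
  [  0,   3,   3]
  [ -3,   3,  -4]
  [  1,  -2,   2]
Swap R1 ↔ R2
R3 → R3 + (1/3)·R1
R3 → R3 + (1/3)·R2
REF = 
  [ -3,   3,  -4]
  [  0,   3,   3]
  [  0,   0, 5/3]

Row 3 reads [0 0 | 5/3], i.e. 0 = 5/3, so the system is inconsistent and w ∉ span{v₁, v₂}.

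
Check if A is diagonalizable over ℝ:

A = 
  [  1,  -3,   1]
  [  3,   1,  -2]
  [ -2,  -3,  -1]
No

Characteristic polynomial: det(λI - A) = λ³ - λ² + 4λ + 35
By the rational root theorem any rational root is an integer dividing 35; none of those is a root, so p(λ) has no rational roots and hence (being an irreducible cubic) no repeated roots.
Discriminant of the cubic: Δ = -35695
Δ < 0 ⇒ one real eigenvalue and a complex-conjugate pair: λ ≈ 1.804 + 3.187i, 1.804 - 3.187i, -2.609
Has complex eigenvalues (not diagonalizable over ℝ).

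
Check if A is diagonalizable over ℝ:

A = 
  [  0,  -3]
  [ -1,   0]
Yes

tr(A) = 0, det(A) = -3
Characteristic polynomial: λ² - tr(A)λ + det(A) = λ² - 3
λ² - 3 = 0  ⇒  λ = (0 ± √((0)² - 4·(-3)))/2 = (0 ± √(12))/2
  = √3,  -√3
Eigenvalues: √3, -√3  (≈ 1.732, -1.732)
The two irrational eigenvalues are distinct (simple), so each has alg. mult. = geom. mult. = 1.
Sum of geometric multiplicities equals n, so A has n independent eigenvectors.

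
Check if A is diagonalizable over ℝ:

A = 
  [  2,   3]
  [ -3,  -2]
No

tr(A) = 0, det(A) = 5
Characteristic polynomial: λ² - tr(A)λ + det(A) = λ² + 5
λ² + 5 = 0  ⇒  λ = (0 ± √((0)² - 4·(5)))/2 = (0 ± √(-20))/2
  = i√5,  -i√5
Eigenvalues: i√5, -i√5  (≈ 0 + 2.236i, 0 - 2.236i)
Has complex eigenvalues (not diagonalizable over ℝ).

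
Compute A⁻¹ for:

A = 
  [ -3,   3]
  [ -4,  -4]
det(A) = (-3)(-4) - (3)(-4) = 24
For a 2×2 matrix, A⁻¹ = (1/det(A)) · [[d, -b], [-c, a]]
    = (1/24) · [[-4, -3], [4, -3]]

A⁻¹ = 
  [-1/6, -1/8]
  [ 1/6, -1/8]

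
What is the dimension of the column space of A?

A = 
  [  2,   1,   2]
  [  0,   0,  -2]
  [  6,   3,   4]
dim(Col(A)) = 2

Row reduce:
R3 → R3 - (3)·R1
R3 → R3 - (1)·R2
REF = 
  [  2,   1,   2]
  [  0,   0,  -2]
  [  0,   0,   0]
Pivot columns: 1, 3 → 2 pivots.
dim(Col(A)) = number of pivot columns = 2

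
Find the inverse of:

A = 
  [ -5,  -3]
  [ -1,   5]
det(A) = (-5)(5) - (-3)(-1) = -28
For a 2×2 matrix, A⁻¹ = (1/det(A)) · [[d, -b], [-c, a]]
    = (-1/28) · [[5, 3], [1, -5]]

A⁻¹ = 
  [-5/28, -3/28]
  [-1/28,  5/28]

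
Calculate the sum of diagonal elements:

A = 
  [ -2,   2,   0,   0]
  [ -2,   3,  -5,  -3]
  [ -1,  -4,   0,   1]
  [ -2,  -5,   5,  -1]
0

tr(A) = -2 + 3 + 0 + -1 = 0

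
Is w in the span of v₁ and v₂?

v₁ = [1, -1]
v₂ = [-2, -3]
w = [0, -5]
Yes

Form the augmented matrix and row-reduce:
[v₁|v₂|w] = 
  [  1,  -2,   0]
  [ -1,  -3,  -5]
R2 → R2 + (1)·R1
REF = 
  [  1,  -2,   0]
  [  0,  -5,  -5]

No row of the form [0 0 | nonzero], so the system is consistent. Back-substitution gives c₁ = 2, c₂ = 1: w = (2)·v₁ + (1)·v₂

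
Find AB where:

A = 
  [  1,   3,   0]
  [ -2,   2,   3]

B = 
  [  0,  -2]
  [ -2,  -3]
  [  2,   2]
A is 2×3 and B is 3×2, so AB is 2×2. Each entry is (row of A)·(column of B):
AB[1,1] = (1)(0) + (3)(-2) + (0)(2) = -6
AB[1,2] = (1)(-2) + (3)(-3) + (0)(2) = -11
AB[2,1] = (-2)(0) + (2)(-2) + (3)(2) = 2
AB[2,2] = (-2)(-2) + (2)(-3) + (3)(2) = 4

AB = 
  [ -6, -11]
  [  2,   4]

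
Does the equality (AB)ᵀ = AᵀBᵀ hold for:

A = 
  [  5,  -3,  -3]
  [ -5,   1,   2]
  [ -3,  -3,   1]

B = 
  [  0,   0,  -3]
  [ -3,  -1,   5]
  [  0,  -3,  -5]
No

(AB)ᵀ = 
  [  9,  -3,   9]
  [ 12,  -7,   0]
  [-15,  10, -11]

AᵀBᵀ = 
  [  9, -25,  30]
  [  9,  -7,  12]
  [ -3,  12, -11]

The two matrices differ, so (AB)ᵀ ≠ AᵀBᵀ in general. The correct identity is (AB)ᵀ = BᵀAᵀ.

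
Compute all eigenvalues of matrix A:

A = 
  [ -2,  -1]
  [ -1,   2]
λ = √5, -√5  (≈ 2.236, -2.236)

tr(A) = 0, det(A) = -5
Characteristic polynomial: λ² - tr(A)λ + det(A) = λ² - 5
λ² - 5 = 0  ⇒  λ = (0 ± √((0)² - 4·(-5)))/2 = (0 ± √(20))/2
  = √5,  -√5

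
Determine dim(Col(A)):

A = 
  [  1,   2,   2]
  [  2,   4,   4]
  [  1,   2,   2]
dim(Col(A)) = 1

Row reduce:
R2 → R2 - (2)·R1
R3 → R3 - (1)·R1
REF = 
  [  1,   2,   2]
  [  0,   0,   0]
  [  0,   0,   0]
Pivot columns: 1 → 1 pivot.
dim(Col(A)) = number of pivot columns = 1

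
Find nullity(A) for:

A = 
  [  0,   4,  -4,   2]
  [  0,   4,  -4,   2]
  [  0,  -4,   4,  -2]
nullity(A) = 3

Row reduce:
R2 → R2 - (1)·R1
R3 → R3 + (1)·R1
REF = 
  [  0,   4,  -4,   2]
  [  0,   0,   0,   0]
  [  0,   0,   0,   0]
Pivot columns: 2 → 1 pivot.
rank(A) = 1, so nullity(A) = 4 - 1 = 3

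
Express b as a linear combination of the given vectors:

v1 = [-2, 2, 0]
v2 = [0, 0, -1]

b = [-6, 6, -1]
c1 = 3, c2 = 1

b = 3·v1 + 1·v2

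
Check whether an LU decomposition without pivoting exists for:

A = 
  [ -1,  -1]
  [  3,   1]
Yes.
A[1,1] = -1 ≠ 0, so Gaussian elimination proceeds without a row swap: multiplier ℓ₂₁ = (3)/(-1) = -3, and U[2,2] = 1 - (-3)(-1) = -2.
L = 
  [  1,   0]
  [ -3,   1]
U = 
  [ -1,  -1]
  [  0,  -2]
Check row 2 of LU: [(-3)(-1), (-3)(-1) + (-2)] = [3, 1] = row 2 of A ✓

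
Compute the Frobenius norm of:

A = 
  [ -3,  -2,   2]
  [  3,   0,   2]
||A||_F = 5.477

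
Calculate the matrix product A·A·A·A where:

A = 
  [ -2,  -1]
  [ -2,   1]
A² = A·A:
A²[1,1] = (-2)(-2) + (-1)(-2) = 6
A²[1,2] = (-2)(-1) + (-1)(1) = 1
A²[2,1] = (-2)(-2) + (1)(-2) = 2
A²[2,2] = (-2)(-1) + (1)(1) = 3
A² = 
  [  6,   1]
  [  2,   3]

A^3 = A^2·A:
A^3[1,1] = (6)(-2) + (1)(-2) = -14
A^3[1,2] = (6)(-1) + (1)(1) = -5
A^3[2,1] = (2)(-2) + (3)(-2) = -10
A^3[2,2] = (2)(-1) + (3)(1) = 1
A^3 = 
  [-14,  -5]
  [-10,   1]

A^4 = A^3·A:
A^4[1,1] = (-14)(-2) + (-5)(-2) = 38
A^4[1,2] = (-14)(-1) + (-5)(1) = 9
A^4[2,1] = (-10)(-2) + (1)(-2) = 18
A^4[2,2] = (-10)(-1) + (1)(1) = 11
A^4 = 
  [ 38,   9]
  [ 18,  11]

Therefore
A^4 = 
  [ 38,   9]
  [ 18,  11]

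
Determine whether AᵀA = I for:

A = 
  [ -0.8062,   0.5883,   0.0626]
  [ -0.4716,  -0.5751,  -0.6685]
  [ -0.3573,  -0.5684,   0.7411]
Yes

AᵀA = 
  [  1,   0,   0]
  [  0,   0.9999,   0]
  [  0,   0,   1]
≈ I (equal to I up to the 4-dp rounding of the entries)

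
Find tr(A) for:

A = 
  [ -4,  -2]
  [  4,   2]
-2

tr(A) = -4 + 2 = -2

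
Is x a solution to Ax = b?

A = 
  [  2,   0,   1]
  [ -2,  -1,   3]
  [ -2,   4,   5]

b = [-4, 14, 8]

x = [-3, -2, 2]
Yes

Ax = [-4, 14, 8] = b ✓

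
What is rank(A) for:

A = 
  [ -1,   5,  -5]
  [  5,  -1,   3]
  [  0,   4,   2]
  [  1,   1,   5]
rank(A) = 3

Row reduce:
R2 → R2 + (5)·R1
R4 → R4 + (1)·R1
R3 → R3 - (1/6)·R2
R4 → R4 - (1/4)·R2
R4 → R4 - (33/34)·R3
REF = 
  [  -1,    5,   -5]
  [   0,   24,  -22]
  [   0,    0, 17/3]
  [   0,    0,    0]
Pivot columns: 1, 2, 3 → 3 pivots.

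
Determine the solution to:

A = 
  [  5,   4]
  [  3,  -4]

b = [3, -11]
x = [-1, 2]

Row reduce the augmented matrix [A|b]:
R2 → R2 - (3/5)·R1
REF = 
  [    5,     4,     3]
  [    0, -32/5, -64/5]

Back-substitution:
x₂ = (-64/5) / (-32/5) = 2
x₁ = (3 - (4)(2)) / 5 = -1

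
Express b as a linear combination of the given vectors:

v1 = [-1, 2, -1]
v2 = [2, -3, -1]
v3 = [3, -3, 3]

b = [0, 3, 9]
c1 = 0, c2 = -3, c3 = 2

b = 0·v1 + -3·v2 + 2·v3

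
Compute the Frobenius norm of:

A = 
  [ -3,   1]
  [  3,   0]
||A||_F = 4.359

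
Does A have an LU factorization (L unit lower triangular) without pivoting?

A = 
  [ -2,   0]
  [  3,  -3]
Yes.
A[1,1] = -2 ≠ 0, so Gaussian elimination proceeds without a row swap: multiplier ℓ₂₁ = (3)/(-2) = -3/2, and U[2,2] = -3 - (-3/2)(0) = -3.
L = 
  [   1,    0]
  [-3/2,    1]
U = 
  [ -2,   0]
  [  0,  -3]
Check row 2 of LU: [(-3/2)(-2), (-3/2)(0) + (-3)] = [3, -3] = row 2 of A ✓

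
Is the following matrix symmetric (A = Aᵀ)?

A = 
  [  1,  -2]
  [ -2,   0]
Yes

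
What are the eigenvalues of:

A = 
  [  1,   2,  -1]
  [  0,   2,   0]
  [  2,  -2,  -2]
λ = 0, 2, -1

Characteristic polynomial: det(λI - A) = λ³ - λ² - 2λ
The constant term is 0, so λ = 0 is a root: p(λ) = λ(λ² - λ - 2)
λ² - λ - 2 = (λ + 1)(λ - 2)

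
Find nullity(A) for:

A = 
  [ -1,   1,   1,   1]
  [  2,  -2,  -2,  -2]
nullity(A) = 3

Row reduce:
R2 → R2 + (2)·R1
REF = 
  [ -1,   1,   1,   1]
  [  0,   0,   0,   0]
Pivot columns: 1 → 1 pivot.
rank(A) = 1, so nullity(A) = 4 - 1 = 3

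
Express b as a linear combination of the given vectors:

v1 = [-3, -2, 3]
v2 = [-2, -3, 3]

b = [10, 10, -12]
c1 = -2, c2 = -2

b = -2·v1 + -2·v2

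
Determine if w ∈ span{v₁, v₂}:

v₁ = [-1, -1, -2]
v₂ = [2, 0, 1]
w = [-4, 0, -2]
Yes

Form the augmented matrix and row-reduce:
[v₁|v₂|w] = 
  [ -1,   2,  -4]
  [ -1,   0,   0]
  [ -2,   1,  -2]
R2 → R2 - (1)·R1
R3 → R3 - (2)·R1
R3 → R3 - (3/2)·R2
REF = 
  [ -1,   2,  -4]
  [  0,  -2,   4]
  [  0,   0,   0]

No row of the form [0 0 | nonzero], so the system is consistent. Back-substitution gives c₁ = 0, c₂ = -2: w = (0)·v₁ + (-2)·v₂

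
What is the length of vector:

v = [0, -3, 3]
4.243

||v||₂ = √((0)² + (-3)² + (3)²) = √18 = 4.243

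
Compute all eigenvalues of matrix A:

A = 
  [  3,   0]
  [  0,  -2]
λ = 3, -2

tr(A) = 1, det(A) = -6
Characteristic polynomial: λ² - tr(A)λ + det(A) = λ² - λ - 6
λ² - λ - 6 = (λ + 2)(λ - 3)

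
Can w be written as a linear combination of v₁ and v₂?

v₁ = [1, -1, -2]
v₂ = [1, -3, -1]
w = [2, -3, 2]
No

Form the augmented matrix and row-reduce:
[v₁|v₂|w] = 
  [  1,   1,   2]
  [ -1,  -3,  -3]
  [ -2,  -1,   2]
R2 → R2 + (1)·R1
R3 → R3 + (2)·R1
R3 → R3 + (1/2)·R2
REF = 
  [   1,    1,    2]
  [   0,   -2,   -1]
  [   0,    0, 11/2]

Row 3 reads [0 0 | 11/2], i.e. 0 = 11/2, so the system is inconsistent and w ∉ span{v₁, v₂}.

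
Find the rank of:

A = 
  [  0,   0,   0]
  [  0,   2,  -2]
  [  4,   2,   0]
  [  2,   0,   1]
Row reduce:
Swap R1 ↔ R3
R4 → R4 - (1/2)·R1
R4 → R4 + (1/2)·R2
REF = 
  [  4,   2,   0]
  [  0,   2,  -2]
  [  0,   0,   0]
  [  0,   0,   0]
Pivot columns: 1, 2 → 2 pivots.

rank(A) = 2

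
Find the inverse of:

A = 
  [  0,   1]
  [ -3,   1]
det(A) = (0)(1) - (1)(-3) = 3
For a 2×2 matrix, A⁻¹ = (1/det(A)) · [[d, -b], [-c, a]]
    = (1/3) · [[1, -1], [3, 0]]

A⁻¹ = 
  [ 1/3, -1/3]
  [   1,    0]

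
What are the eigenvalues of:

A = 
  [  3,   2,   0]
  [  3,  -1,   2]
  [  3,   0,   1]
Characteristic polynomial: det(λI - A) = λ³ - 3λ² - 7λ - 3
Testing integer divisors of the constant term: p(-1) = 0, so (λ + 1) is a factor:
p(λ) = (λ + 1)(λ² - 4λ - 3)
λ² - 4λ - 3 = 0  ⇒  λ = (4 ± √((-4)² - 4·(-3)))/2 = (4 ± √(28))/2
  = 2 + √7,  2 - √7

λ = -1, 2 + √7, 2 - √7  (≈ -1, 4.646, -0.6458)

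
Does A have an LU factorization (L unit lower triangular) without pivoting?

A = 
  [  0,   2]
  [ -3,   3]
No.
A[1,1] = 0 but A[2,1] = -3 ≠ 0. Any LU with L unit lower triangular has (LU)[1,1] = U[1,1] and (LU)[2,1] = L[2,1]·U[1,1]; matching A forces U[1,1] = 0, which then forces (LU)[2,1] = 0 ≠ -3. A row swap (pivoting) is required.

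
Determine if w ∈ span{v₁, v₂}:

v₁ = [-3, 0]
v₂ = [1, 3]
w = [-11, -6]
Yes

Form the augmented matrix and row-reduce:
[v₁|v₂|w] = 
  [ -3,   1, -11]
  [  0,   3,  -6]
(already in echelon form — no row operations needed)

No row of the form [0 0 | nonzero], so the system is consistent. Back-substitution gives c₁ = 3, c₂ = -2: w = (3)·v₁ + (-2)·v₂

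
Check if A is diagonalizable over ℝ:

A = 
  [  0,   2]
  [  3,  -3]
Yes

tr(A) = -3, det(A) = -6
Characteristic polynomial: λ² - tr(A)λ + det(A) = λ² + 3λ - 6
λ² + 3λ - 6 = 0  ⇒  λ = (-3 ± √((3)² - 4·(-6)))/2 = (-3 ± √(33))/2
  = (-3 + √33)/2,  (-3 - √33)/2
Eigenvalues: (-3 + √33)/2, (-3 - √33)/2  (≈ 1.372, -4.372)
The two irrational eigenvalues are distinct (simple), so each has alg. mult. = geom. mult. = 1.
Sum of geometric multiplicities equals n, so A has n independent eigenvectors.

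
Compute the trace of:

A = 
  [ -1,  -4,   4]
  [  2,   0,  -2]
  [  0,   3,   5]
4

tr(A) = -1 + 0 + 5 = 4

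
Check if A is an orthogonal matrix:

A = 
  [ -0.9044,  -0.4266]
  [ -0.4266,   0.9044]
Yes

AᵀA = 
  [  0.9999,   0]
  [  0,   0.9999]
≈ I (equal to I up to the 4-dp rounding of the entries)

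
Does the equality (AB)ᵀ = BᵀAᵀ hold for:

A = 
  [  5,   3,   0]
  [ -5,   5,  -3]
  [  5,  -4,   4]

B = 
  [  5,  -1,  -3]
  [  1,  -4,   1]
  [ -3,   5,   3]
Yes

(AB)ᵀ = 
  [ 28, -11,   9]
  [-17, -30,  31]
  [-12,  11,  -7]

BᵀAᵀ = 
  [ 28, -11,   9]
  [-17, -30,  31]
  [-12,  11,  -7]

Both sides are equal — this is the standard identity (AB)ᵀ = BᵀAᵀ, which holds for all A, B.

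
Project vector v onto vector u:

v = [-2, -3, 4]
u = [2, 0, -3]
proj_u(v) = [-32/13, 0, 48/13]

v·u = (-2)(2) + (-3)(0) + (4)(-3) = -16
u·u = (2)² + (0)² + (-3)² = 13
proj_u(v) = (v·u / u·u) × u = (-16/13) × u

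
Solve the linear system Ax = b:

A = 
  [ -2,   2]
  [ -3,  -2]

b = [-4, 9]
Row reduce the augmented matrix [A|b]:
R2 → R2 - (3/2)·R1
REF = 
  [ -2,   2,  -4]
  [  0,  -5,  15]

Back-substitution:
x₂ = 15 / (-5) = -3
x₁ = (-4 - (2)(-3)) / (-2) = -1

x = [-1, -3]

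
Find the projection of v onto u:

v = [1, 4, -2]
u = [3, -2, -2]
proj_u(v) = [-3/17, 2/17, 2/17]

v·u = (1)(3) + (4)(-2) + (-2)(-2) = -1
u·u = (3)² + (-2)² + (-2)² = 17
proj_u(v) = (v·u / u·u) × u = (-1/17) × u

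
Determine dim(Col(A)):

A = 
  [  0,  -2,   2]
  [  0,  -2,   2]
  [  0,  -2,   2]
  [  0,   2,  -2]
Row reduce:
R2 → R2 - (1)·R1
R3 → R3 - (1)·R1
R4 → R4 + (1)·R1
REF = 
  [  0,  -2,   2]
  [  0,   0,   0]
  [  0,   0,   0]
  [  0,   0,   0]
Pivot columns: 2 → 1 pivot.
dim(Col(A)) = number of pivot columns = 1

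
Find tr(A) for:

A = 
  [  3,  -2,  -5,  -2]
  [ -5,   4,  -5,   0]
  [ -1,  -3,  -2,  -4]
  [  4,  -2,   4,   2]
7

tr(A) = 3 + 4 + -2 + 2 = 7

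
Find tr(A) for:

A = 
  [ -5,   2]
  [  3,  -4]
-9

tr(A) = -5 + -4 = -9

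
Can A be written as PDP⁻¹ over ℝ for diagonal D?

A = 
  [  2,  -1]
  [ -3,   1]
Yes

tr(A) = 3, det(A) = -1
Characteristic polynomial: λ² - tr(A)λ + det(A) = λ² - 3λ - 1
λ² - 3λ - 1 = 0  ⇒  λ = (3 ± √((-3)² - 4·(-1)))/2 = (3 ± √(13))/2
  = (3 + √13)/2,  (3 - √13)/2
Eigenvalues: (3 + √13)/2, (3 - √13)/2  (≈ 3.303, -0.3028)
The two irrational eigenvalues are distinct (simple), so each has alg. mult. = geom. mult. = 1.
Sum of geometric multiplicities equals n, so A has n independent eigenvectors.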